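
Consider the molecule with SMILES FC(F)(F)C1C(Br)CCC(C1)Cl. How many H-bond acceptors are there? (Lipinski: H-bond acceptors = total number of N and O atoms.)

0

N atoms: 0; O atoms: 0.
Lipinski HBA = 0 + 0 = 0.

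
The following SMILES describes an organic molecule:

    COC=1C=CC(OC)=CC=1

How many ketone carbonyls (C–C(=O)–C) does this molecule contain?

Scan the SMILES for the ketone motif — none present.
Groups that are present: 2 ether.

0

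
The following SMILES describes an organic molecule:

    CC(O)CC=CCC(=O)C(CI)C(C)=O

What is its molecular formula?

Walk through each heavy atom and fill implicit hydrogens from standard valence (C 4, N 3, O 2, S 2, halogen 1):
  atom 1: C, bond orders sum to 1 (valence 4) → 3 H
  atom 2: C, bond orders sum to 3 (valence 4) → 1 H
  atom 3: O, bond orders sum to 1 (valence 2) → 1 H
  atom 4: C, bond orders sum to 2 (valence 4) → 2 H
  atom 5: C, bond orders sum to 3 (valence 4) → 1 H
  atom 6: C, bond orders sum to 3 (valence 4) → 1 H
  atom 7: C, bond orders sum to 2 (valence 4) → 2 H
  atom 8: C, bond orders sum to 4 (valence 4) → 0 H
  atom 9: O, bond orders sum to 2 (valence 2) → 0 H
  atom 10: C, bond orders sum to 3 (valence 4) → 1 H
  atom 11: C, bond orders sum to 2 (valence 4) → 2 H
  atom 12: I (halogen, monovalent) → 0 H
  atom 13: C, bond orders sum to 4 (valence 4) → 0 H
  atom 14: C, bond orders sum to 1 (valence 4) → 3 H
  atom 15: O, bond orders sum to 2 (valence 2) → 0 H
Totals → C:11, H:17, I:1, O:3.

C11H17IO3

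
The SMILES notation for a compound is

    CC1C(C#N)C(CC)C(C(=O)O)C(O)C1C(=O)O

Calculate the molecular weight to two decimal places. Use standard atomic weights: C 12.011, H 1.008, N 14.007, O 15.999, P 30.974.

255.27 g/mol

First, the molecular formula is C12H17NO5 (counting implicit H from valence).
  C: 12 × 12.011 = 144.132
  H: 17 × 1.008 = 17.136
  N: 1 × 14.007 = 14.007
  O: 5 × 15.999 = 79.995
Sum: 12×12.011 + 17×1.008 + 1×14.007 + 5×15.999 = 255.270 → 255.27 g/mol.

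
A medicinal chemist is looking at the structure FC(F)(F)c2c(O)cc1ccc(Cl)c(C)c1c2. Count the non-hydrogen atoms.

17

Every atom symbol written in the SMILES (organic subset) is one heavy atom; implicit H are not written.
Heavy atoms by element → C:12, Cl:1, F:3, O:1.
Total: 17.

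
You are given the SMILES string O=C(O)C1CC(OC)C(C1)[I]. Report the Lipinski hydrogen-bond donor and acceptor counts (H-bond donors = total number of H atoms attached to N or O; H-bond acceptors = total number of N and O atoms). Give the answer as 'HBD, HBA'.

Donors: find every N or O and count the H atoms it carries.
  atom 1 (O): bond orders sum to 2 → 0 H
  atom 3 (O): bond orders sum to 1 → 1 H
  atom 7 (O): bond orders sum to 2 → 0 H
Lipinski HBD = 1.
Acceptors: N atoms = 0, O atoms = 3 → HBA = 3.

1, 3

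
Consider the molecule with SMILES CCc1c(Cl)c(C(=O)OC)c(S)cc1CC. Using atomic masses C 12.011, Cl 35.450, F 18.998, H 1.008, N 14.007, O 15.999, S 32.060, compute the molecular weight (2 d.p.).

258.76 g/mol

First, the molecular formula is C12H15ClO2S (counting implicit H from valence).
  C: 12 × 12.011 = 144.132
  Cl: 1 × 35.450 = 35.450
  H: 15 × 1.008 = 15.120
  O: 2 × 15.999 = 31.998
  S: 1 × 32.060 = 32.060
Sum: 12×12.011 + 1×35.450 + 15×1.008 + 2×15.999 + 1×32.060 = 258.760 → 258.76 g/mol.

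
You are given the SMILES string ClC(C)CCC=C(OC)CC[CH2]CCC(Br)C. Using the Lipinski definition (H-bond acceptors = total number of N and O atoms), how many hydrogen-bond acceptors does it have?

1

N atoms: 0; O atoms: 1.
Lipinski HBA = 0 + 1 = 1.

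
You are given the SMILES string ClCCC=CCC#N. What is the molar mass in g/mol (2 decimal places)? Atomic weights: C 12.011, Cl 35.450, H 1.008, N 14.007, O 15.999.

129.59 g/mol

First, the molecular formula is C6H8ClN (counting implicit H from valence).
  C: 6 × 12.011 = 72.066
  Cl: 1 × 35.450 = 35.450
  H: 8 × 1.008 = 8.064
  N: 1 × 14.007 = 14.007
Sum: 6×12.011 + 1×35.450 + 8×1.008 + 1×14.007 = 129.587 → 129.59 g/mol.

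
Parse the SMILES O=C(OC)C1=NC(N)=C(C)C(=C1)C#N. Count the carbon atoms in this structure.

9

Count every carbon token in the SMILES (each C, including those in ring-closure positions and inside branches).
Carbon count: 9.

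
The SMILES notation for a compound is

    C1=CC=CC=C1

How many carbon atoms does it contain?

Count every carbon token in the SMILES (each C, including those in ring-closure positions and inside branches).
Carbon count: 6.

6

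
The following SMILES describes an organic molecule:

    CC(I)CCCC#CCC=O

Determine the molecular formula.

Walk through each heavy atom and fill implicit hydrogens from standard valence (C 4, N 3, O 2, S 2, halogen 1):
  atom 1: C, bond orders sum to 1 (valence 4) → 3 H
  atom 2: C, bond orders sum to 3 (valence 4) → 1 H
  atom 3: I (halogen, monovalent) → 0 H
  atom 4: C, bond orders sum to 2 (valence 4) → 2 H
  atom 5: C, bond orders sum to 2 (valence 4) → 2 H
  atom 6: C, bond orders sum to 2 (valence 4) → 2 H
  atom 7: C, bond orders sum to 4 (valence 4) → 0 H
  atom 8: C, bond orders sum to 4 (valence 4) → 0 H
  atom 9: C, bond orders sum to 2 (valence 4) → 2 H
  atom 10: C, bond orders sum to 3 (valence 4) → 1 H
  atom 11: O, bond orders sum to 2 (valence 2) → 0 H
Totals → C:9, H:13, I:1, O:1.
In Hill order: C9H13IO.

C9H13IO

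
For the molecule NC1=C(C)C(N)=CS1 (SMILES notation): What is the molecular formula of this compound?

C5H8N2S

Walk through each heavy atom and fill implicit hydrogens from standard valence (C 4, N 3, O 2, S 2, halogen 1):
  atom 1: N, bond orders sum to 1 (valence 3) → 2 H
  atom 2: C, bond orders sum to 4 (valence 4) → 0 H
  atom 3: C, bond orders sum to 4 (valence 4) → 0 H
  atom 4: C, bond orders sum to 1 (valence 4) → 3 H
  atom 5: C, bond orders sum to 4 (valence 4) → 0 H
  atom 6: N, bond orders sum to 1 (valence 3) → 2 H
  atom 7: C, bond orders sum to 3 (valence 4) → 1 H
  atom 8: S, bond orders sum to 2 (valence 2) → 0 H
Totals → C:5, H:8, N:2, S:1.
In Hill order: C5H8N2S.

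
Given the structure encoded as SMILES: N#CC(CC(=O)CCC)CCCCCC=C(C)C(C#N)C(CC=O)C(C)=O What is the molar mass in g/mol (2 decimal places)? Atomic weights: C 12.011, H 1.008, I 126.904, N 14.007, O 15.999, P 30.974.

372.51 g/mol

First, the molecular formula is C22H32N2O3 (counting implicit H from valence).
  C: 22 × 12.011 = 264.242
  H: 32 × 1.008 = 32.256
  N: 2 × 14.007 = 28.014
  O: 3 × 15.999 = 47.997
Sum: 22×12.011 + 32×1.008 + 2×14.007 + 3×15.999 = 372.509 → 372.51 g/mol.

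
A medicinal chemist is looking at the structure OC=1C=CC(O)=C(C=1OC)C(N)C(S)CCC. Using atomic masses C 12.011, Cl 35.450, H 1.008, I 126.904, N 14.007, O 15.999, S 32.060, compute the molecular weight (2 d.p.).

257.35 g/mol

First, the molecular formula is C12H19NO3S (counting implicit H from valence).
  C: 12 × 12.011 = 144.132
  H: 19 × 1.008 = 19.152
  N: 1 × 14.007 = 14.007
  O: 3 × 15.999 = 47.997
  S: 1 × 32.060 = 32.060
Sum: 12×12.011 + 19×1.008 + 1×14.007 + 3×15.999 + 1×32.060 = 257.348 → 257.35 g/mol.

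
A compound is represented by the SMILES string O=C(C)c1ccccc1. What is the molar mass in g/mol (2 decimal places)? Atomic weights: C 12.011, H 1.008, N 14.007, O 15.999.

120.15 g/mol

First, the molecular formula is C8H8O (counting implicit H from valence).
  C: 8 × 12.011 = 96.088
  H: 8 × 1.008 = 8.064
  O: 1 × 15.999 = 15.999
Sum: 8×12.011 + 8×1.008 + 1×15.999 = 120.151 → 120.15 g/mol.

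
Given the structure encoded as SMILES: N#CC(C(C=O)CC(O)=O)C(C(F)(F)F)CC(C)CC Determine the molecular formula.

Walk through each heavy atom and fill implicit hydrogens from standard valence (C 4, N 3, O 2, S 2, halogen 1):
  atom 1: N, bond orders sum to 3 (valence 3) → 0 H
  atom 2: C, bond orders sum to 4 (valence 4) → 0 H
  atom 3: C, bond orders sum to 3 (valence 4) → 1 H
  atom 4: C, bond orders sum to 3 (valence 4) → 1 H
  atom 5: C, bond orders sum to 3 (valence 4) → 1 H
  atom 6: O, bond orders sum to 2 (valence 2) → 0 H
  atom 7: C, bond orders sum to 2 (valence 4) → 2 H
  atom 8: C, bond orders sum to 4 (valence 4) → 0 H
  atom 9: O, bond orders sum to 1 (valence 2) → 1 H
  atom 10: O, bond orders sum to 2 (valence 2) → 0 H
  atom 11: C, bond orders sum to 3 (valence 4) → 1 H
  atom 12: C, bond orders sum to 4 (valence 4) → 0 H
  atom 13: F (halogen, monovalent) → 0 H
  atom 14: F (halogen, monovalent) → 0 H
  atom 15: F (halogen, monovalent) → 0 H
  atom 16: C, bond orders sum to 2 (valence 4) → 2 H
  atom 17: C, bond orders sum to 3 (valence 4) → 1 H
  atom 18: C, bond orders sum to 1 (valence 4) → 3 H
  atom 19: C, bond orders sum to 2 (valence 4) → 2 H
  atom 20: C, bond orders sum to 1 (valence 4) → 3 H
Totals → C:13, H:18, F:3, N:1, O:3.

C13H18F3NO3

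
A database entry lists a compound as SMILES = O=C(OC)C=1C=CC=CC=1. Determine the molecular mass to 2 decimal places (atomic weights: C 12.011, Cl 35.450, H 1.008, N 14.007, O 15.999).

First, the molecular formula is C8H8O2 (counting implicit H from valence).
  C: 8 × 12.011 = 96.088
  H: 8 × 1.008 = 8.064
  O: 2 × 15.999 = 31.998
Sum: 8×12.011 + 8×1.008 + 2×15.999 = 136.150 → 136.15 g/mol.

136.15 g/mol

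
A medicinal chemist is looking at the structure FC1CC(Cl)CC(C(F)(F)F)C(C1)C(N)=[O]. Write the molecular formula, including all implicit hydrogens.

C9H12ClF4NO

Walk through each heavy atom and fill implicit hydrogens from standard valence (C 4, N 3, O 2, S 2, halogen 1):
  atom 1: F (halogen, monovalent) → 0 H
  atom 2: C, bond orders sum to 3 (valence 4) → 1 H
  atom 3: C, bond orders sum to 2 (valence 4) → 2 H
  atom 4: C, bond orders sum to 3 (valence 4) → 1 H
  atom 5: Cl (halogen, monovalent) → 0 H
  atom 6: C, bond orders sum to 2 (valence 4) → 2 H
  atom 7: C, bond orders sum to 3 (valence 4) → 1 H
  atom 8: C, bond orders sum to 4 (valence 4) → 0 H
  atom 9: F (halogen, monovalent) → 0 H
  atom 10: F (halogen, monovalent) → 0 H
  atom 11: F (halogen, monovalent) → 0 H
  atom 12: C, bond orders sum to 3 (valence 4) → 1 H
  atom 13: C, bond orders sum to 2 (valence 4) → 2 H
  atom 14: C, bond orders sum to 4 (valence 4) → 0 H
  atom 15: N, bond orders sum to 1 (valence 3) → 2 H
  atom 16: O with explicit H count 0
Totals → C:9, H:12, Cl:1, F:4, N:1, O:1.
In Hill order: C9H12ClF4NO.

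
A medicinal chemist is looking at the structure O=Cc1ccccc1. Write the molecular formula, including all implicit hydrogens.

Walk through each heavy atom and fill implicit hydrogens from standard valence (C 4, N 3, O 2, S 2, halogen 1); for lowercase aromatic atoms, an aromatic c carries 1 H when it has two neighbours and 0 H with three, and aromatic n carries 0 H:
  atom 1: O, bond orders sum to 2 (valence 2) → 0 H
  atom 2: C, bond orders sum to 3 (valence 4) → 1 H
  atom 3: aromatic c, 3 neighbours → 0 H
  atom 4: aromatic c, 2 neighbours → 1 H
  atom 5: aromatic c, 2 neighbours → 1 H
  atom 6: aromatic c, 2 neighbours → 1 H
  atom 7: aromatic c, 2 neighbours → 1 H
  atom 8: aromatic c, 2 neighbours → 1 H
Totals → C:7, H:6, O:1.

C7H6O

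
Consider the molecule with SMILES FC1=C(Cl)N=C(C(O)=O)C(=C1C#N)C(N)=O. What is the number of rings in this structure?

In SMILES, each pair of matching ring-closure digits denotes one ring-closing bond; the number of such bonds equals the number of independent rings.
Ring-closure bonds here: 1.

1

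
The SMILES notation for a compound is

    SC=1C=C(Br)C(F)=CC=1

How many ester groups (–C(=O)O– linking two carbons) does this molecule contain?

Scan the SMILES for the ester motif — none present.
Groups that are present: 1 thiol.

0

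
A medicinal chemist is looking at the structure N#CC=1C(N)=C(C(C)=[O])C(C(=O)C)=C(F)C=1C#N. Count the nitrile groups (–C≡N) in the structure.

2

The nitrile motif appears at heavy-atom positions 2, 17 in the SMILES.
Other groups present: 2 ketone, 1 primary amine.
Nitrile count: 2.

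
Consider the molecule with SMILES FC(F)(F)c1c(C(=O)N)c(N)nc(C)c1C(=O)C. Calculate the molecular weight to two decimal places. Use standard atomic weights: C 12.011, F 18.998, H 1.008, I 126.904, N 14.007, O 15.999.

261.20 g/mol

First, the molecular formula is C10H10F3N3O2 (counting implicit H from valence).
  C: 10 × 12.011 = 120.110
  F: 3 × 18.998 = 56.994
  H: 10 × 1.008 = 10.080
  N: 3 × 14.007 = 42.021
  O: 2 × 15.999 = 31.998
Sum: 10×12.011 + 3×18.998 + 10×1.008 + 3×14.007 + 2×15.999 = 261.203 → 261.20 g/mol.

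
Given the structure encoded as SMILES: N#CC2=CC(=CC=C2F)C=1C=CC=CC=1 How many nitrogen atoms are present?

1

Scan the SMILES for N atoms (remember two-letter symbols like Cl and Br are single atoms).
Nitrogen count: 1.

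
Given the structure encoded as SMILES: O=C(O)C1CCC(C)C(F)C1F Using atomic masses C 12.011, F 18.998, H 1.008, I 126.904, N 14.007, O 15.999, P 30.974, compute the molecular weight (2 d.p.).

First, the molecular formula is C8H12F2O2 (counting implicit H from valence).
  C: 8 × 12.011 = 96.088
  F: 2 × 18.998 = 37.996
  H: 12 × 1.008 = 12.096
  O: 2 × 15.999 = 31.998
Sum: 8×12.011 + 2×18.998 + 12×1.008 + 2×15.999 = 178.178 → 178.18 g/mol.

178.18 g/mol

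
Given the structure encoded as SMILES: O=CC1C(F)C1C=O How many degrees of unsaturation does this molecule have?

Degree of unsaturation = (number of rings) + (number of π bonds).
Ring closures in the SMILES: 1.
π bonds: 2 double bonds (each 1 DoU) → 2 DoU from unsaturation.
Total DoU = 1 + 2 = 3.

3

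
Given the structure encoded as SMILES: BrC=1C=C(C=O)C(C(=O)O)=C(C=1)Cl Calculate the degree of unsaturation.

6

Degree of unsaturation = (number of rings) + (number of π bonds).
Ring closures in the SMILES: 1.
π bonds: 5 double bonds (each 1 DoU) → 5 DoU from unsaturation.
Total DoU = 1 + 5 = 6.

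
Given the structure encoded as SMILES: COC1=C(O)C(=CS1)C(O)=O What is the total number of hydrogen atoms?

Walk through each heavy atom and fill implicit hydrogens from standard valence (C 4, N 3, O 2, S 2, halogen 1):
  atom 1: C, bond orders sum to 1 (valence 4) → 3 H
  atom 2: O, bond orders sum to 2 (valence 2) → 0 H
  atom 3: C, bond orders sum to 4 (valence 4) → 0 H
  atom 4: C, bond orders sum to 4 (valence 4) → 0 H
  atom 5: O, bond orders sum to 1 (valence 2) → 1 H
  atom 6: C, bond orders sum to 4 (valence 4) → 0 H
  atom 7: C, bond orders sum to 3 (valence 4) → 1 H
  atom 8: S, bond orders sum to 2 (valence 2) → 0 H
  atom 9: C, bond orders sum to 4 (valence 4) → 0 H
  atom 10: O, bond orders sum to 1 (valence 2) → 1 H
  atom 11: O, bond orders sum to 2 (valence 2) → 0 H
Total hydrogens: 6.

6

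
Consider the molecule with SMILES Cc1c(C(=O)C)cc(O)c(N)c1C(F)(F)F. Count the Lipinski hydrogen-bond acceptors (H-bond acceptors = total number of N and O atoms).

N atoms: 1; O atoms: 2.
Lipinski HBA = 1 + 2 = 3.

3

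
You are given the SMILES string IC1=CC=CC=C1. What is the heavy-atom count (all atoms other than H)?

Every atom symbol written in the SMILES (organic subset) is one heavy atom; implicit H are not written.
Heavy atoms by element → C:6, I:1.
Total: 7.

7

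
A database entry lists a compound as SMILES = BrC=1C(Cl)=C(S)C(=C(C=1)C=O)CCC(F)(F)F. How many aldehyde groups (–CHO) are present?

The aldehyde motif appears at heavy-atom position 10 in the SMILES.
Other groups present: 1 thiol.
Aldehyde count: 1.

1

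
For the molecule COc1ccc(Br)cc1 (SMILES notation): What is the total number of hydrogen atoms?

7

Walk through each heavy atom and fill implicit hydrogens from standard valence (C 4, N 3, O 2, S 2, halogen 1); for lowercase aromatic atoms, an aromatic c carries 1 H when it has two neighbours and 0 H with three, and aromatic n carries 0 H:
  atom 1: C, bond orders sum to 1 (valence 4) → 3 H
  atom 2: O, bond orders sum to 2 (valence 2) → 0 H
  atom 3: aromatic c, 3 neighbours → 0 H
  atom 4: aromatic c, 2 neighbours → 1 H
  atom 5: aromatic c, 2 neighbours → 1 H
  atom 6: aromatic c, 3 neighbours → 0 H
  atom 7: Br (halogen, monovalent) → 0 H
  atom 8: aromatic c, 2 neighbours → 1 H
  atom 9: aromatic c, 2 neighbours → 1 H
Total hydrogens: 7.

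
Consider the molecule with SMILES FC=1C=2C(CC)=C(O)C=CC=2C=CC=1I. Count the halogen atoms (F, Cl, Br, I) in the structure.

2

Halogen atoms appear at heavy-atom positions 1, 15 (1×F, 1×I).
Other groups present: 1 hydroxyl.
Halogen count: 2.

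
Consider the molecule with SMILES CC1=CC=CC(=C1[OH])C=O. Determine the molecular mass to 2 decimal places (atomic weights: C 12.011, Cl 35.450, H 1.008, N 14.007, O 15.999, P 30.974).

136.15 g/mol

First, the molecular formula is C8H8O2 (counting implicit H from valence).
  C: 8 × 12.011 = 96.088
  H: 8 × 1.008 = 8.064
  O: 2 × 15.999 = 31.998
Sum: 8×12.011 + 8×1.008 + 2×15.999 = 136.150 → 136.15 g/mol.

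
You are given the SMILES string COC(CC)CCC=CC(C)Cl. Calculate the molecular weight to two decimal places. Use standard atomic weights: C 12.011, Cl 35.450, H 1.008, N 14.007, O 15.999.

190.71 g/mol

First, the molecular formula is C10H19ClO (counting implicit H from valence).
  C: 10 × 12.011 = 120.110
  Cl: 1 × 35.450 = 35.450
  H: 19 × 1.008 = 19.152
  O: 1 × 15.999 = 15.999
Sum: 10×12.011 + 1×35.450 + 19×1.008 + 1×15.999 = 190.711 → 190.71 g/mol.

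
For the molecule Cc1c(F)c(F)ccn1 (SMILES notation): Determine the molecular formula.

Walk through each heavy atom and fill implicit hydrogens from standard valence (C 4, N 3, O 2, S 2, halogen 1); for lowercase aromatic atoms, an aromatic c carries 1 H when it has two neighbours and 0 H with three, and aromatic n carries 0 H:
  atom 1: C, bond orders sum to 1 (valence 4) → 3 H
  atom 2: aromatic c, 3 neighbours → 0 H
  atom 3: aromatic c, 3 neighbours → 0 H
  atom 4: F (halogen, monovalent) → 0 H
  atom 5: aromatic c, 3 neighbours → 0 H
  atom 6: F (halogen, monovalent) → 0 H
  atom 7: aromatic c, 2 neighbours → 1 H
  atom 8: aromatic c, 2 neighbours → 1 H
  atom 9: aromatic n, 2 neighbours → 0 H
Totals → C:6, H:5, F:2, N:1.
In Hill order: C6H5F2N.

C6H5F2N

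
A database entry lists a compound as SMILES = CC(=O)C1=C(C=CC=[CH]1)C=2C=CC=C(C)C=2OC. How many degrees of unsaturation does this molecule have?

9

Degree of unsaturation = (number of rings) + (number of π bonds).
Ring closures in the SMILES: 2.
π bonds: 7 double bonds (each 1 DoU) → 7 DoU from unsaturation.
Total DoU = 2 + 7 = 9.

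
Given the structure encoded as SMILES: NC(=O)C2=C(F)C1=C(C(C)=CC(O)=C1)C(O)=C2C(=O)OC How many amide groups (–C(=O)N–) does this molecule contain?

The amide motif appears at heavy-atom position 2 in the SMILES.
Other groups present: 1 ester, 2 hydroxyl.
Amide count: 1.

1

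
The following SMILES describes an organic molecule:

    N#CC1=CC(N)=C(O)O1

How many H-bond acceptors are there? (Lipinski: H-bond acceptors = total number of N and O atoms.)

4

N atoms: 2; O atoms: 2.
Lipinski HBA = 2 + 2 = 4.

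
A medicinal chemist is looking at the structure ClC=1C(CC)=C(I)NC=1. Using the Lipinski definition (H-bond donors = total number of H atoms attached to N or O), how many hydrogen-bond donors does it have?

Donors: find every N or O and count the H atoms it carries.
  atom 8 (N): bond orders sum to 2 → 1 H
Lipinski HBD = 1.

1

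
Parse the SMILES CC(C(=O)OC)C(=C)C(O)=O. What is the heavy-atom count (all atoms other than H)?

11

Every atom symbol written in the SMILES (organic subset) is one heavy atom; implicit H are not written.
Heavy atoms by element → C:7, O:4.
Total: 11.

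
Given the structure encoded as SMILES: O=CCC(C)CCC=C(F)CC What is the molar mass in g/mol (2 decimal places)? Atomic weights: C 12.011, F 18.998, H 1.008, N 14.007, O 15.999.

172.24 g/mol

First, the molecular formula is C10H17FO (counting implicit H from valence).
  C: 10 × 12.011 = 120.110
  F: 1 × 18.998 = 18.998
  H: 17 × 1.008 = 17.136
  O: 1 × 15.999 = 15.999
Sum: 10×12.011 + 1×18.998 + 17×1.008 + 1×15.999 = 172.243 → 172.24 g/mol.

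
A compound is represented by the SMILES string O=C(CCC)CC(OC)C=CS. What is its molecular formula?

C9H16O2S

Walk through each heavy atom and fill implicit hydrogens from standard valence (C 4, N 3, O 2, S 2, halogen 1):
  atom 1: O, bond orders sum to 2 (valence 2) → 0 H
  atom 2: C, bond orders sum to 4 (valence 4) → 0 H
  atom 3: C, bond orders sum to 2 (valence 4) → 2 H
  atom 4: C, bond orders sum to 2 (valence 4) → 2 H
  atom 5: C, bond orders sum to 1 (valence 4) → 3 H
  atom 6: C, bond orders sum to 2 (valence 4) → 2 H
  atom 7: C, bond orders sum to 3 (valence 4) → 1 H
  atom 8: O, bond orders sum to 2 (valence 2) → 0 H
  atom 9: C, bond orders sum to 1 (valence 4) → 3 H
  atom 10: C, bond orders sum to 3 (valence 4) → 1 H
  atom 11: C, bond orders sum to 3 (valence 4) → 1 H
  atom 12: S, bond orders sum to 1 (valence 2) → 1 H
Totals → C:9, H:16, O:2, S:1.
In Hill order: C9H16O2S.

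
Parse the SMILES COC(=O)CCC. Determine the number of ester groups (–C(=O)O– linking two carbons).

1

The ester motif appears at heavy-atom position 3 in the SMILES.
Ester count: 1.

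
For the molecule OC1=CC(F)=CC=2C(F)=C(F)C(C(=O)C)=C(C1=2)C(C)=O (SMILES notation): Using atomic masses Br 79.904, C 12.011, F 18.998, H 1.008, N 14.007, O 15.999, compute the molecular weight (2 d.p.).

First, the molecular formula is C14H9F3O3 (counting implicit H from valence).
  C: 14 × 12.011 = 168.154
  F: 3 × 18.998 = 56.994
  H: 9 × 1.008 = 9.072
  O: 3 × 15.999 = 47.997
Sum: 14×12.011 + 3×18.998 + 9×1.008 + 3×15.999 = 282.217 → 282.22 g/mol.

282.22 g/mol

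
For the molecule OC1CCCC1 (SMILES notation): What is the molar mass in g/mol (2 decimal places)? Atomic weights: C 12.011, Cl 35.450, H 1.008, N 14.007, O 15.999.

First, the molecular formula is C5H10O (counting implicit H from valence).
  C: 5 × 12.011 = 60.055
  H: 10 × 1.008 = 10.080
  O: 1 × 15.999 = 15.999
Sum: 5×12.011 + 10×1.008 + 1×15.999 = 86.134 → 86.13 g/mol.

86.13 g/mol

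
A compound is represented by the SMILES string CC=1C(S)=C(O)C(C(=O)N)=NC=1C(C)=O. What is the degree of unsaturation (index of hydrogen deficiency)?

Molecular formula: C9H10N2O3S.
DoU = (2C + 2 + N − H − X) / 2, where X is the halogen count and O/S are ignored.
    = (2·9 + 2 + 2 − 10 − 0) / 2 = 12 / 2 = 6.

6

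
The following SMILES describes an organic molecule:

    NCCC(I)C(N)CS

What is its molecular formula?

Walk through each heavy atom and fill implicit hydrogens from standard valence (C 4, N 3, O 2, S 2, halogen 1):
  atom 1: N, bond orders sum to 1 (valence 3) → 2 H
  atom 2: C, bond orders sum to 2 (valence 4) → 2 H
  atom 3: C, bond orders sum to 2 (valence 4) → 2 H
  atom 4: C, bond orders sum to 3 (valence 4) → 1 H
  atom 5: I (halogen, monovalent) → 0 H
  atom 6: C, bond orders sum to 3 (valence 4) → 1 H
  atom 7: N, bond orders sum to 1 (valence 3) → 2 H
  atom 8: C, bond orders sum to 2 (valence 4) → 2 H
  atom 9: S, bond orders sum to 1 (valence 2) → 1 H
Totals → C:5, H:13, I:1, N:2, S:1.
In Hill order: C5H13IN2S.

C5H13IN2S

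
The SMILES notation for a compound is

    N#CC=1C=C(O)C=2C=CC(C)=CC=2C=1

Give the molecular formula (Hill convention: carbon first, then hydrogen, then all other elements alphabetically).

Walk through each heavy atom and fill implicit hydrogens from standard valence (C 4, N 3, O 2, S 2, halogen 1):
  atom 1: N, bond orders sum to 3 (valence 3) → 0 H
  atom 2: C, bond orders sum to 4 (valence 4) → 0 H
  atom 3: C, bond orders sum to 4 (valence 4) → 0 H
  atom 4: C, bond orders sum to 3 (valence 4) → 1 H
  atom 5: C, bond orders sum to 4 (valence 4) → 0 H
  atom 6: O, bond orders sum to 1 (valence 2) → 1 H
  atom 7: C, bond orders sum to 4 (valence 4) → 0 H
  atom 8: C, bond orders sum to 3 (valence 4) → 1 H
  atom 9: C, bond orders sum to 3 (valence 4) → 1 H
  atom 10: C, bond orders sum to 4 (valence 4) → 0 H
  atom 11: C, bond orders sum to 1 (valence 4) → 3 H
  atom 12: C, bond orders sum to 3 (valence 4) → 1 H
  atom 13: C, bond orders sum to 4 (valence 4) → 0 H
  atom 14: C, bond orders sum to 3 (valence 4) → 1 H
Totals → C:12, H:9, N:1, O:1.

C12H9NO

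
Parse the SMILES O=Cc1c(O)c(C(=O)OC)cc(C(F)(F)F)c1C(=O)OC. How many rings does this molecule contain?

In SMILES, each pair of matching ring-closure digits denotes one ring-closing bond; the number of such bonds equals the number of independent rings.
Ring-closure bonds here: 1.

1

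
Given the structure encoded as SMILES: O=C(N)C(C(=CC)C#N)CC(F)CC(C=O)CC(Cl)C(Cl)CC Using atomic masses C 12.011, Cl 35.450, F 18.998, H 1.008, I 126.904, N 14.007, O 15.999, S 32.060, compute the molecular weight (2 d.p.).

First, the molecular formula is C16H23Cl2FN2O2 (counting implicit H from valence).
  C: 16 × 12.011 = 192.176
  Cl: 2 × 35.450 = 70.900
  F: 1 × 18.998 = 18.998
  H: 23 × 1.008 = 23.184
  N: 2 × 14.007 = 28.014
  O: 2 × 15.999 = 31.998
Sum: 16×12.011 + 2×35.450 + 1×18.998 + 23×1.008 + 2×14.007 + 2×15.999 = 365.270 → 365.27 g/mol.

365.27 g/mol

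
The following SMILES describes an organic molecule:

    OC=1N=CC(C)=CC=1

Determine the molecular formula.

Walk through each heavy atom and fill implicit hydrogens from standard valence (C 4, N 3, O 2, S 2, halogen 1):
  atom 1: O, bond orders sum to 1 (valence 2) → 1 H
  atom 2: C, bond orders sum to 4 (valence 4) → 0 H
  atom 3: N, bond orders sum to 3 (valence 3) → 0 H
  atom 4: C, bond orders sum to 3 (valence 4) → 1 H
  atom 5: C, bond orders sum to 4 (valence 4) → 0 H
  atom 6: C, bond orders sum to 1 (valence 4) → 3 H
  atom 7: C, bond orders sum to 3 (valence 4) → 1 H
  atom 8: C, bond orders sum to 3 (valence 4) → 1 H
Totals → C:6, H:7, N:1, O:1.

C6H7NO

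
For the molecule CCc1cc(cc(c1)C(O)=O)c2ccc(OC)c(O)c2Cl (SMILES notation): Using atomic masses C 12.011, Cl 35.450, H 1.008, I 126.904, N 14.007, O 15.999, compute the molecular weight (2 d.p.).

306.74 g/mol

First, the molecular formula is C16H15ClO4 (counting implicit H from valence).
  C: 16 × 12.011 = 192.176
  Cl: 1 × 35.450 = 35.450
  H: 15 × 1.008 = 15.120
  O: 4 × 15.999 = 63.996
Sum: 16×12.011 + 1×35.450 + 15×1.008 + 4×15.999 = 306.742 → 306.74 g/mol.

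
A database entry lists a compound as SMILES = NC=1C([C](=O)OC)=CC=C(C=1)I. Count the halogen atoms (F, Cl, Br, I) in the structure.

Halogen atoms appear at heavy-atom position 12 (1×I).
Other groups present: 1 ester, 1 primary amine.
Halogen count: 1.

1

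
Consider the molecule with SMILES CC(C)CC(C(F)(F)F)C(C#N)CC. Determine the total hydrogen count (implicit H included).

16

Walk through each heavy atom and fill implicit hydrogens from standard valence (C 4, N 3, O 2, S 2, halogen 1):
  atom 1: C, bond orders sum to 1 (valence 4) → 3 H
  atom 2: C, bond orders sum to 3 (valence 4) → 1 H
  atom 3: C, bond orders sum to 1 (valence 4) → 3 H
  atom 4: C, bond orders sum to 2 (valence 4) → 2 H
  atom 5: C, bond orders sum to 3 (valence 4) → 1 H
  atom 6: C, bond orders sum to 4 (valence 4) → 0 H
  atom 7: F (halogen, monovalent) → 0 H
  atom 8: F (halogen, monovalent) → 0 H
  atom 9: F (halogen, monovalent) → 0 H
  atom 10: C, bond orders sum to 3 (valence 4) → 1 H
  atom 11: C, bond orders sum to 4 (valence 4) → 0 H
  atom 12: N, bond orders sum to 3 (valence 3) → 0 H
  atom 13: C, bond orders sum to 2 (valence 4) → 2 H
  atom 14: C, bond orders sum to 1 (valence 4) → 3 H
Total hydrogens: 16.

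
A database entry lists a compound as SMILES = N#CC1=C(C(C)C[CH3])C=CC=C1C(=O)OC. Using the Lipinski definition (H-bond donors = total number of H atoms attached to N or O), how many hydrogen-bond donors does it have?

0

Donors: find every N or O and count the H atoms it carries.
  atom 1 (N): bond orders sum to 3 → 0 H
  atom 14 (O): bond orders sum to 2 → 0 H
  atom 15 (O): bond orders sum to 2 → 0 H
Lipinski HBD = 0.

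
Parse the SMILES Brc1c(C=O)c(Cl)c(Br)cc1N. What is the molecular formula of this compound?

Walk through each heavy atom and fill implicit hydrogens from standard valence (C 4, N 3, O 2, S 2, halogen 1); for lowercase aromatic atoms, an aromatic c carries 1 H when it has two neighbours and 0 H with three, and aromatic n carries 0 H:
  atom 1: Br (halogen, monovalent) → 0 H
  atom 2: aromatic c, 3 neighbours → 0 H
  atom 3: aromatic c, 3 neighbours → 0 H
  atom 4: C, bond orders sum to 3 (valence 4) → 1 H
  atom 5: O, bond orders sum to 2 (valence 2) → 0 H
  atom 6: aromatic c, 3 neighbours → 0 H
  atom 7: Cl (halogen, monovalent) → 0 H
  atom 8: aromatic c, 3 neighbours → 0 H
  atom 9: Br (halogen, monovalent) → 0 H
  atom 10: aromatic c, 2 neighbours → 1 H
  atom 11: aromatic c, 3 neighbours → 0 H
  atom 12: N, bond orders sum to 1 (valence 3) → 2 H
Totals → C:7, H:4, Br:2, Cl:1, N:1, O:1.
In Hill order: C7H4Br2ClNO.

C7H4Br2ClNO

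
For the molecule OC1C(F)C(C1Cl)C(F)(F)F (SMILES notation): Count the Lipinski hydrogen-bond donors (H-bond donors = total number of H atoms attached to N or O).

Donors: find every N or O and count the H atoms it carries.
  atom 1 (O): bond orders sum to 1 → 1 H
Lipinski HBD = 1.

1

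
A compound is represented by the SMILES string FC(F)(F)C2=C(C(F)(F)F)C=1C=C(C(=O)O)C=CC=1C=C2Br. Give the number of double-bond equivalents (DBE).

8

Degree of unsaturation = (number of rings) + (number of π bonds).
Ring closures in the SMILES: 2.
π bonds: 6 double bonds (each 1 DoU) → 6 DoU from unsaturation.
Total DoU = 2 + 6 = 8.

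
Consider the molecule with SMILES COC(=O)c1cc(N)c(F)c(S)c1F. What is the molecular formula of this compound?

C8H7F2NO2S

Walk through each heavy atom and fill implicit hydrogens from standard valence (C 4, N 3, O 2, S 2, halogen 1); for lowercase aromatic atoms, an aromatic c carries 1 H when it has two neighbours and 0 H with three, and aromatic n carries 0 H:
  atom 1: C, bond orders sum to 1 (valence 4) → 3 H
  atom 2: O, bond orders sum to 2 (valence 2) → 0 H
  atom 3: C, bond orders sum to 4 (valence 4) → 0 H
  atom 4: O, bond orders sum to 2 (valence 2) → 0 H
  atom 5: aromatic c, 3 neighbours → 0 H
  atom 6: aromatic c, 2 neighbours → 1 H
  atom 7: aromatic c, 3 neighbours → 0 H
  atom 8: N, bond orders sum to 1 (valence 3) → 2 H
  atom 9: aromatic c, 3 neighbours → 0 H
  atom 10: F (halogen, monovalent) → 0 H
  atom 11: aromatic c, 3 neighbours → 0 H
  atom 12: S, bond orders sum to 1 (valence 2) → 1 H
  atom 13: aromatic c, 3 neighbours → 0 H
  atom 14: F (halogen, monovalent) → 0 H
Totals → C:8, H:7, F:2, N:1, O:2, S:1.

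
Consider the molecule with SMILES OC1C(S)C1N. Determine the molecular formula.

C3H7NOS

Walk through each heavy atom and fill implicit hydrogens from standard valence (C 4, N 3, O 2, S 2, halogen 1):
  atom 1: O, bond orders sum to 1 (valence 2) → 1 H
  atom 2: C, bond orders sum to 3 (valence 4) → 1 H
  atom 3: C, bond orders sum to 3 (valence 4) → 1 H
  atom 4: S, bond orders sum to 1 (valence 2) → 1 H
  atom 5: C, bond orders sum to 3 (valence 4) → 1 H
  atom 6: N, bond orders sum to 1 (valence 3) → 2 H
Totals → C:3, H:7, N:1, O:1, S:1.
In Hill order: C3H7NOS.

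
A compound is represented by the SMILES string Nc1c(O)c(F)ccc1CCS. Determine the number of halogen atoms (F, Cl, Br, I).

Halogen atoms appear at heavy-atom position 6 (1×F).
Other groups present: 1 hydroxyl, 1 primary amine, 1 thiol.
Halogen count: 1.

1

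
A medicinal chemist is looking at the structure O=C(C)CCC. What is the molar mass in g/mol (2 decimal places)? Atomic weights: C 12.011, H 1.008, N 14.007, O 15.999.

86.13 g/mol

First, the molecular formula is C5H10O (counting implicit H from valence).
  C: 5 × 12.011 = 60.055
  H: 10 × 1.008 = 10.080
  O: 1 × 15.999 = 15.999
Sum: 5×12.011 + 10×1.008 + 1×15.999 = 86.134 → 86.13 g/mol.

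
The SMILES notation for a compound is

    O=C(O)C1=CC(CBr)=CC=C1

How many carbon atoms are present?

Count every carbon token in the SMILES (each C, including those in ring-closure positions and inside branches).
Carbon count: 8.

8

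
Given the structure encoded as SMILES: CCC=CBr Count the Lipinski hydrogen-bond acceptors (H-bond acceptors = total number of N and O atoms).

0

N atoms: 0; O atoms: 0.
Lipinski HBA = 0 + 0 = 0.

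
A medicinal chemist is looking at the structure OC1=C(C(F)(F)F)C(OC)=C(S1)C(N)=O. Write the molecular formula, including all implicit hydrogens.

Walk through each heavy atom and fill implicit hydrogens from standard valence (C 4, N 3, O 2, S 2, halogen 1):
  atom 1: O, bond orders sum to 1 (valence 2) → 1 H
  atom 2: C, bond orders sum to 4 (valence 4) → 0 H
  atom 3: C, bond orders sum to 4 (valence 4) → 0 H
  atom 4: C, bond orders sum to 4 (valence 4) → 0 H
  atom 5: F (halogen, monovalent) → 0 H
  atom 6: F (halogen, monovalent) → 0 H
  atom 7: F (halogen, monovalent) → 0 H
  atom 8: C, bond orders sum to 4 (valence 4) → 0 H
  atom 9: O, bond orders sum to 2 (valence 2) → 0 H
  atom 10: C, bond orders sum to 1 (valence 4) → 3 H
  atom 11: C, bond orders sum to 4 (valence 4) → 0 H
  atom 12: S, bond orders sum to 2 (valence 2) → 0 H
  atom 13: C, bond orders sum to 4 (valence 4) → 0 H
  atom 14: N, bond orders sum to 1 (valence 3) → 2 H
  atom 15: O, bond orders sum to 2 (valence 2) → 0 H
Totals → C:7, H:6, F:3, N:1, O:3, S:1.

C7H6F3NO3S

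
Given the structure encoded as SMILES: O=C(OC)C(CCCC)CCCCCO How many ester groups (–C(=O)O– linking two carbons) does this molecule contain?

The ester motif appears at heavy-atom position 2 in the SMILES.
Other groups present: 1 hydroxyl.
Ester count: 1.

1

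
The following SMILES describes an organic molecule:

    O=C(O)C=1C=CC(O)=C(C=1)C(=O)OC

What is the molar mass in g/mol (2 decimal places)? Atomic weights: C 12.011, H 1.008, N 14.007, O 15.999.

196.16 g/mol

First, the molecular formula is C9H8O5 (counting implicit H from valence).
  C: 9 × 12.011 = 108.099
  H: 8 × 1.008 = 8.064
  O: 5 × 15.999 = 79.995
Sum: 9×12.011 + 8×1.008 + 5×15.999 = 196.158 → 196.16 g/mol.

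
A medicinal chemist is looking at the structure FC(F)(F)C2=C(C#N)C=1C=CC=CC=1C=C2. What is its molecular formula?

C12H6F3N

Walk through each heavy atom and fill implicit hydrogens from standard valence (C 4, N 3, O 2, S 2, halogen 1):
  atom 1: F (halogen, monovalent) → 0 H
  atom 2: C, bond orders sum to 4 (valence 4) → 0 H
  atom 3: F (halogen, monovalent) → 0 H
  atom 4: F (halogen, monovalent) → 0 H
  atom 5: C, bond orders sum to 4 (valence 4) → 0 H
  atom 6: C, bond orders sum to 4 (valence 4) → 0 H
  atom 7: C, bond orders sum to 4 (valence 4) → 0 H
  atom 8: N, bond orders sum to 3 (valence 3) → 0 H
  atom 9: C, bond orders sum to 4 (valence 4) → 0 H
  atom 10: C, bond orders sum to 3 (valence 4) → 1 H
  atom 11: C, bond orders sum to 3 (valence 4) → 1 H
  atom 12: C, bond orders sum to 3 (valence 4) → 1 H
  atom 13: C, bond orders sum to 3 (valence 4) → 1 H
  atom 14: C, bond orders sum to 4 (valence 4) → 0 H
  atom 15: C, bond orders sum to 3 (valence 4) → 1 H
  atom 16: C, bond orders sum to 3 (valence 4) → 1 H
Totals → C:12, H:6, F:3, N:1.
In Hill order: C12H6F3N.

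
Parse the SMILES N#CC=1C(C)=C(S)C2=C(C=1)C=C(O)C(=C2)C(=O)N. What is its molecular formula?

C13H10N2O2S

Walk through each heavy atom and fill implicit hydrogens from standard valence (C 4, N 3, O 2, S 2, halogen 1):
  atom 1: N, bond orders sum to 3 (valence 3) → 0 H
  atom 2: C, bond orders sum to 4 (valence 4) → 0 H
  atom 3: C, bond orders sum to 4 (valence 4) → 0 H
  atom 4: C, bond orders sum to 4 (valence 4) → 0 H
  atom 5: C, bond orders sum to 1 (valence 4) → 3 H
  atom 6: C, bond orders sum to 4 (valence 4) → 0 H
  atom 7: S, bond orders sum to 1 (valence 2) → 1 H
  atom 8: C, bond orders sum to 4 (valence 4) → 0 H
  atom 9: C, bond orders sum to 4 (valence 4) → 0 H
  atom 10: C, bond orders sum to 3 (valence 4) → 1 H
  atom 11: C, bond orders sum to 3 (valence 4) → 1 H
  atom 12: C, bond orders sum to 4 (valence 4) → 0 H
  atom 13: O, bond orders sum to 1 (valence 2) → 1 H
  atom 14: C, bond orders sum to 4 (valence 4) → 0 H
  atom 15: C, bond orders sum to 3 (valence 4) → 1 H
  atom 16: C, bond orders sum to 4 (valence 4) → 0 H
  atom 17: O, bond orders sum to 2 (valence 2) → 0 H
  atom 18: N, bond orders sum to 1 (valence 3) → 2 H
Totals → C:13, H:10, N:2, O:2, S:1.
In Hill order: C13H10N2O2S.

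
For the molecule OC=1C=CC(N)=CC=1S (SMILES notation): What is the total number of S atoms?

1

Scan the SMILES for S atoms (remember two-letter symbols like Cl and Br are single atoms).
Sulfur count: 1.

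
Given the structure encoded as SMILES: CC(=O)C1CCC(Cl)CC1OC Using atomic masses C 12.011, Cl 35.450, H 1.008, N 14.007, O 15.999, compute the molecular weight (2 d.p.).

First, the molecular formula is C9H15ClO2 (counting implicit H from valence).
  C: 9 × 12.011 = 108.099
  Cl: 1 × 35.450 = 35.450
  H: 15 × 1.008 = 15.120
  O: 2 × 15.999 = 31.998
Sum: 9×12.011 + 1×35.450 + 15×1.008 + 2×15.999 = 190.667 → 190.67 g/mol.

190.67 g/mol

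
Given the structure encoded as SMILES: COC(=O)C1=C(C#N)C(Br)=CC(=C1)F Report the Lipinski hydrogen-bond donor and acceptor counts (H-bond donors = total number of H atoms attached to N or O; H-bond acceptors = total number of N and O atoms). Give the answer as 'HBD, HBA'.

Donors: find every N or O and count the H atoms it carries.
  atom 2 (O): bond orders sum to 2 → 0 H
  atom 4 (O): bond orders sum to 2 → 0 H
  atom 8 (N): bond orders sum to 3 → 0 H
Lipinski HBD = 0.
Acceptors: N atoms = 1, O atoms = 2 → HBA = 3.

0, 3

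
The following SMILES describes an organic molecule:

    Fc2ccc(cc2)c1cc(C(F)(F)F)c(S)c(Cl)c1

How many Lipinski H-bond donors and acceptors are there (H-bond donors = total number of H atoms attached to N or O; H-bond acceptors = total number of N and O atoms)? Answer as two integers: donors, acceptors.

Donors: find every N or O and count the H atoms it carries.
  (no N or O atoms present)
Lipinski HBD = 0.
Acceptors: N atoms = 0, O atoms = 0 → HBA = 0.

0, 0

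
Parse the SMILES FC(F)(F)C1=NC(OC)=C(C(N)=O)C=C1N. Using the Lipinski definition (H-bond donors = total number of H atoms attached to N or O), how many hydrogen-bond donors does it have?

4

Donors: find every N or O and count the H atoms it carries.
  atom 6 (N): bond orders sum to 3 → 0 H
  atom 8 (O): bond orders sum to 2 → 0 H
  atom 12 (N): bond orders sum to 1 → 2 H
  atom 13 (O): bond orders sum to 2 → 0 H
  atom 16 (N): bond orders sum to 1 → 2 H
Lipinski HBD = 4.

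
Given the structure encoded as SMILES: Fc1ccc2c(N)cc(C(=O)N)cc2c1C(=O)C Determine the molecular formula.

C13H11FN2O2

Walk through each heavy atom and fill implicit hydrogens from standard valence (C 4, N 3, O 2, S 2, halogen 1); for lowercase aromatic atoms, an aromatic c carries 1 H when it has two neighbours and 0 H with three, and aromatic n carries 0 H:
  atom 1: F (halogen, monovalent) → 0 H
  atom 2: aromatic c, 3 neighbours → 0 H
  atom 3: aromatic c, 2 neighbours → 1 H
  atom 4: aromatic c, 2 neighbours → 1 H
  atom 5: aromatic c, 3 neighbours → 0 H
  atom 6: aromatic c, 3 neighbours → 0 H
  atom 7: N, bond orders sum to 1 (valence 3) → 2 H
  atom 8: aromatic c, 2 neighbours → 1 H
  atom 9: aromatic c, 3 neighbours → 0 H
  atom 10: C, bond orders sum to 4 (valence 4) → 0 H
  atom 11: O, bond orders sum to 2 (valence 2) → 0 H
  atom 12: N, bond orders sum to 1 (valence 3) → 2 H
  atom 13: aromatic c, 2 neighbours → 1 H
  atom 14: aromatic c, 3 neighbours → 0 H
  atom 15: aromatic c, 3 neighbours → 0 H
  atom 16: C, bond orders sum to 4 (valence 4) → 0 H
  atom 17: O, bond orders sum to 2 (valence 2) → 0 H
  atom 18: C, bond orders sum to 1 (valence 4) → 3 H
Totals → C:13, H:11, F:1, N:2, O:2.
In Hill order: C13H11FN2O2.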